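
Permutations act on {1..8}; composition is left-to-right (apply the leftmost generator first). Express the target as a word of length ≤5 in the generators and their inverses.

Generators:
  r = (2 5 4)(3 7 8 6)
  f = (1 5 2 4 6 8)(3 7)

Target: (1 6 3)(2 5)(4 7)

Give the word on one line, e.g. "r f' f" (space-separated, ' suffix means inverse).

f r' f' r f

  after f: (1 5 2 4 6 8)(3 7)
  after r': (1 2 5 4 8)(6 7)
  after f': (1 5 2)(3 7 4 6)
  after r: (1 4 3 8 6 7 2)
  after f: (1 6 3)(2 5)(4 7)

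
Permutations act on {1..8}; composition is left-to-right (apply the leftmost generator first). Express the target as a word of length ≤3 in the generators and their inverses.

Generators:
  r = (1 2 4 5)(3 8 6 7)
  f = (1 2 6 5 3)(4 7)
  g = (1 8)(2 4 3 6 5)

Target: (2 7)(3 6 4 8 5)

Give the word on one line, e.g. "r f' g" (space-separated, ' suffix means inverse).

  after g: (1 8)(2 4 3 6 5)
  after f: (1 8 2 7 4)(3 5 6)
  after g': (2 7)(3 6 4 8 5)

g f g'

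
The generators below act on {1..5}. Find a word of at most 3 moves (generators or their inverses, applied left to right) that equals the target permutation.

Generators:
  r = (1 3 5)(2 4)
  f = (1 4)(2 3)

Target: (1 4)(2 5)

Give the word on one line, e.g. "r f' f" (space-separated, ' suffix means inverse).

  after r: (1 3 5)(2 4)
  after f': (1 2)(3 5 4)
  after r': (1 4)(2 5)

r f' r'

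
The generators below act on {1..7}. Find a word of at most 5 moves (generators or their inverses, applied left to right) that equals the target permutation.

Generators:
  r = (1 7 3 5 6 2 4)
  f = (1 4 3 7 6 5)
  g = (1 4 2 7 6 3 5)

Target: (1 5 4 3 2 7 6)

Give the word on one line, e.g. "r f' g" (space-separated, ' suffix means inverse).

r r r

  after r: (1 7 3 5 6 2 4)
  after r: (1 3 6 4 7 5 2)
  after r: (1 5 4 3 2 7 6)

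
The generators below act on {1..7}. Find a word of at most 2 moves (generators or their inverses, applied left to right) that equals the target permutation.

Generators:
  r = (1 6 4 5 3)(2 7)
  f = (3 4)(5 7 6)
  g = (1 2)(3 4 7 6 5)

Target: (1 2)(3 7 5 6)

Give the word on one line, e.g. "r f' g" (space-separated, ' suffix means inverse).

  after f: (3 4)(5 7 6)
  after g: (1 2)(3 7 5 6)

f g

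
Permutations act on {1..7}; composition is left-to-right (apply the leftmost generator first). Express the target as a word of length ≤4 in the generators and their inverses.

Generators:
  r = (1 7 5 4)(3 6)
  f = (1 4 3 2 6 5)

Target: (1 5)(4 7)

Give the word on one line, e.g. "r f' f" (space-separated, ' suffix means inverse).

r' r'

  after r': (1 4 5 7)(3 6)
  after r': (1 5)(4 7)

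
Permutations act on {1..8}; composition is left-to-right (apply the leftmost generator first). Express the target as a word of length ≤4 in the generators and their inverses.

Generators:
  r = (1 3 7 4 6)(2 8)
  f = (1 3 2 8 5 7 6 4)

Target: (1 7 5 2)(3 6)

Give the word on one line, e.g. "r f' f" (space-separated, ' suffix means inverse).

  after f': (1 4 6 7 5 8 2 3)
  after r': (1 7 5 2)(3 6)

f' r'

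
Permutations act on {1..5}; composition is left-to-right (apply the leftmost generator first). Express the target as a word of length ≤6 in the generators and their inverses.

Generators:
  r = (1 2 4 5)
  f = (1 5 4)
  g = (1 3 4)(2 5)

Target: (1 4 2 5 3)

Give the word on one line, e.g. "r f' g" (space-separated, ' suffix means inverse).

r' g' r' r' f

  after r': (1 5 4 2)
  after g': (1 2 4 5 3)
  after r': (3 5)
  after r': (1 5 3 4 2)
  after f: (1 4 2 5 3)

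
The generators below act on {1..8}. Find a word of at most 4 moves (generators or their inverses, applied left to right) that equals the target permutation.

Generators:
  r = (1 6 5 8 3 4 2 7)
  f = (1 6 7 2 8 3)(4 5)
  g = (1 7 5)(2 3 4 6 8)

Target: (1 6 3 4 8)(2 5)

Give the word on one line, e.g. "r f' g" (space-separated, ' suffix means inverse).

  after g': (1 5 7)(2 8 6 4 3)
  after r': (1 6 3 4 8)(2 5)

g' r'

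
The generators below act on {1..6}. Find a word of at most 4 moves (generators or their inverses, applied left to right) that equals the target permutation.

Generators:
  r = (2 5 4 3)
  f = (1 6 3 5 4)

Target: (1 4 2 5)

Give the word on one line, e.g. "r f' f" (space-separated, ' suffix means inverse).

f' r' f

  after f': (1 4 5 3 6)
  after r': (1 5 4 2 3 6)
  after f: (1 4 2 5)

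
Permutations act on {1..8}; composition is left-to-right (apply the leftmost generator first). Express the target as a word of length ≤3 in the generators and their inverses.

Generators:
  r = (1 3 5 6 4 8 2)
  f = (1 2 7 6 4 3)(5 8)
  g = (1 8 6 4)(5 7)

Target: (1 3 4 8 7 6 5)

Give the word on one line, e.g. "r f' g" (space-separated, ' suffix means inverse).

  after f: (1 2 7 6 4 3)(5 8)
  after r: (2 7 4 5)(6 8)
  after f': (1 3 4 8 7 6 5)

f r f'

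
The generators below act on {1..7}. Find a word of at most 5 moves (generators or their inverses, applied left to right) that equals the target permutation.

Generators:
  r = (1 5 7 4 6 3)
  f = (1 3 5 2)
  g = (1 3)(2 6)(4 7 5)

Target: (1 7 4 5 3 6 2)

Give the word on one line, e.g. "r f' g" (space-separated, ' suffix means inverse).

  after f': (1 2 5 3)
  after f': (1 5)(2 3)
  after g': (1 7 4 5 3 6 2)

f' f' g'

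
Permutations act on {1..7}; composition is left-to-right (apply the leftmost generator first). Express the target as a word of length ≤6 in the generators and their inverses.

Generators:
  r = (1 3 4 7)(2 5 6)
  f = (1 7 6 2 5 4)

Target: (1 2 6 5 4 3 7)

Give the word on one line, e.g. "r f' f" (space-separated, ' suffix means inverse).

r' r' f' r'

  after r': (1 7 4 3)(2 6 5)
  after r': (1 4)(2 5 6)(3 7)
  after f': (1 5 7 3)
  after r': (1 2 6 5 4 3 7)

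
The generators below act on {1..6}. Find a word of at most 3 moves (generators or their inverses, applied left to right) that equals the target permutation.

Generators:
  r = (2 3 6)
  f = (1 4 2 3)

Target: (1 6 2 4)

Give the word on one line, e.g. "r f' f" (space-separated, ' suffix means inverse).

  after f': (1 3 2 4)
  after r: (1 6 2 4)

f' r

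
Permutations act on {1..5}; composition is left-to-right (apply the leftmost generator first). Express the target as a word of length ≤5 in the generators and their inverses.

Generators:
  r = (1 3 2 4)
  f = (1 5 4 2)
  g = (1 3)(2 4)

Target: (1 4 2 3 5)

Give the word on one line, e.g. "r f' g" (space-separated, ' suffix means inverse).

f g' f

  after f: (1 5 4 2)
  after g': (1 5 2 3)
  after f: (1 4 2 3 5)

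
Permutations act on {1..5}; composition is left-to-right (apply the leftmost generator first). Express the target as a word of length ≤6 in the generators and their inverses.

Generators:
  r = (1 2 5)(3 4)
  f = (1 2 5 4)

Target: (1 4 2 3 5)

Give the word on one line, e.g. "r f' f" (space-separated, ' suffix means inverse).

f' f' r f'

  after f': (1 4 5 2)
  after f': (1 5)(2 4)
  after r: (2 3 4 5)
  after f': (1 4 2 3 5)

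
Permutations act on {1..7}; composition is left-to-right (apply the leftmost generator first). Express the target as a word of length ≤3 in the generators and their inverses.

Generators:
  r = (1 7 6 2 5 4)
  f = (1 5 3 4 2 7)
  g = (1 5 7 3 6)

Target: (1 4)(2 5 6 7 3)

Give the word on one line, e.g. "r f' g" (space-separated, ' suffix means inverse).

g r

  after g: (1 5 7 3 6)
  after r: (1 4)(2 5 6 7 3)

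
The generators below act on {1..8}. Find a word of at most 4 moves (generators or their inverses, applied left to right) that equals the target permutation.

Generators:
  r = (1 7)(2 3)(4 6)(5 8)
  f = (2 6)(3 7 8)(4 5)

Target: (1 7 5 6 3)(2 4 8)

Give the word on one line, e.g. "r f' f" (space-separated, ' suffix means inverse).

f r

  after f: (2 6)(3 7 8)(4 5)
  after r: (1 7 5 6 3)(2 4 8)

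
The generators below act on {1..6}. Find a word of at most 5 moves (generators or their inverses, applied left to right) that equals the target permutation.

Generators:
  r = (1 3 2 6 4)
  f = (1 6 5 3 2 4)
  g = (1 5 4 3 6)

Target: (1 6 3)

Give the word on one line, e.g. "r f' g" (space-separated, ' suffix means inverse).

  after r': (1 4 6 2 3)
  after r': (1 6 3 4 2)
  after g': (1 3 5)(2 6 4)
  after r': (3 5 4)
  after g': (1 6 3)

r' r' g' r' g'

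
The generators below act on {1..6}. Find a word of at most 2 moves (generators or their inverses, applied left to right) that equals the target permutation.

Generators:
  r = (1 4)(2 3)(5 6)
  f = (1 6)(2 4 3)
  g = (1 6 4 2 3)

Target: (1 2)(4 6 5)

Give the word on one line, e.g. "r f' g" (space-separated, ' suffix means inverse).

  after r': (1 4)(2 3)(5 6)
  after g: (1 2)(4 6 5)

r' g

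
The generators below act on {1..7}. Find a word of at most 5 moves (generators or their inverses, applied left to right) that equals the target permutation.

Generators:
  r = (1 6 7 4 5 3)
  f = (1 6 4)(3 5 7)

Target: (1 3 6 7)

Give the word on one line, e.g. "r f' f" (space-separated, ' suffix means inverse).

r r f' r

  after r: (1 6 7 4 5 3)
  after r: (1 7 5)(3 6 4)
  after f': (1 5 4 7 3)
  after r: (1 3 6 7)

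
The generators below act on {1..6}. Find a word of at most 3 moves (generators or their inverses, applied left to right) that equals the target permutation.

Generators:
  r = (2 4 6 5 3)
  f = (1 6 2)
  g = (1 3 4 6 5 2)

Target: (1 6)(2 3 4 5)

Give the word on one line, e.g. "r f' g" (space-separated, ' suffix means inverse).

  after f': (1 2 6)
  after r: (1 4 6)(2 5 3)
  after r: (1 6)(2 3 4 5)

f' r r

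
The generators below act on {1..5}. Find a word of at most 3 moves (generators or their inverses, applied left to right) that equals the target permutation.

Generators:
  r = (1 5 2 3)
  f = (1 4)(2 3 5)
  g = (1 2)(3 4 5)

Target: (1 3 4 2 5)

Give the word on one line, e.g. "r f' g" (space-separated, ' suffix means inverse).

  after g: (1 2)(3 4 5)
  after r: (1 3 4 2 5)

g r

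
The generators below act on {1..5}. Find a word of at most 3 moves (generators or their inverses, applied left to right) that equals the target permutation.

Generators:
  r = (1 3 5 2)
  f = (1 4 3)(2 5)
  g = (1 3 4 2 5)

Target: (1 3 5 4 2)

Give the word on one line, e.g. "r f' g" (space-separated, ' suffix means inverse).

f' g' r

  after f': (1 3 4)(2 5)
  after g': (4 5)
  after r: (1 3 5 4 2)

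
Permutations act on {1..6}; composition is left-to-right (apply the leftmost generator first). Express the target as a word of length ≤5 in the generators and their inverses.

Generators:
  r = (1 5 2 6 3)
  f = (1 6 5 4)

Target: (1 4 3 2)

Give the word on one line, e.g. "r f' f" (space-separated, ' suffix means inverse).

r f r'

  after r: (1 5 2 6 3)
  after f: (1 4)(2 5)(3 6)
  after r': (1 4 3 2)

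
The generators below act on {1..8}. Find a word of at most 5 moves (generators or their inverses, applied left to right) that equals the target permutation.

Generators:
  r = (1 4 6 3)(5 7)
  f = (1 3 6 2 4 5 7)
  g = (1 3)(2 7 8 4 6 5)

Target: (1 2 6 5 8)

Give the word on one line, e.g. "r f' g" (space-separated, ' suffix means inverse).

  after r': (1 3 6 4)(5 7)
  after g: (2 7)(3 5 8 4)
  after f: (1 3 7 4 6 2)(5 8)
  after f: (1 6 4 2 3)(5 8 7)
  after f: (1 2 6 5 8)

r' g f f f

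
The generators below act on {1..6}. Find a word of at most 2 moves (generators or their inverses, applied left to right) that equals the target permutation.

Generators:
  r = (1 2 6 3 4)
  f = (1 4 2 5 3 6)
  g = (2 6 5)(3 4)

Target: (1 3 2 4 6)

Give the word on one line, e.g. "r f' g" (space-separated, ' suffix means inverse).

  after r': (1 4 3 6 2)
  after r': (1 3 2 4 6)

r' r'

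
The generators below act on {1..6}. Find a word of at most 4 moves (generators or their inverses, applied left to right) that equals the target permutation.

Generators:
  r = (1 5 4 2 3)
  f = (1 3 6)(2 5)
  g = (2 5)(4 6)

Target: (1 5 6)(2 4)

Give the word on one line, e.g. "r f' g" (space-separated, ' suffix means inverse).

  after r: (1 5 4 2 3)
  after f: (1 2 6)(4 5)
  after g': (1 5 6)(2 4)

r f g'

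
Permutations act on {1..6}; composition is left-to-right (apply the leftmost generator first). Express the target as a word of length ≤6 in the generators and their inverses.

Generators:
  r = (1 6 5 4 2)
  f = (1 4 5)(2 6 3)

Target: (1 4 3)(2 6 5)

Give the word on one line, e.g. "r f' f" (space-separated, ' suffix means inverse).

  after r': (1 2 4 5 6)
  after r': (1 4 6 2 5)
  after f': (2 4)(3 6)
  after f': (1 5 4 3 2)
  after r: (1 4 3)(2 6 5)

r' r' f' f' r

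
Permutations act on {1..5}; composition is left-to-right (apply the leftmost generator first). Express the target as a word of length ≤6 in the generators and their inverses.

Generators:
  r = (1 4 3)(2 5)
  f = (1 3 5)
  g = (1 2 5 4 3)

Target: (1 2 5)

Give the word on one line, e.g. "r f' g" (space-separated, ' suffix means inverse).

  after r: (1 4 3)(2 5)
  after r: (1 3 4)
  after f': (3 4 5)
  after g: (1 2 5)

r r f' g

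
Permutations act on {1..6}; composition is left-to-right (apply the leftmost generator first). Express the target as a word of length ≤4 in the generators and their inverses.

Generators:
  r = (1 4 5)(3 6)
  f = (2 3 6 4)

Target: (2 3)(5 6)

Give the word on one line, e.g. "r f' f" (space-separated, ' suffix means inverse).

  after r': (1 5 4)(3 6)
  after f': (1 5 6 2 4)
  after f': (1 5 3 2 6 4)
  after r: (2 3)(5 6)

r' f' f' r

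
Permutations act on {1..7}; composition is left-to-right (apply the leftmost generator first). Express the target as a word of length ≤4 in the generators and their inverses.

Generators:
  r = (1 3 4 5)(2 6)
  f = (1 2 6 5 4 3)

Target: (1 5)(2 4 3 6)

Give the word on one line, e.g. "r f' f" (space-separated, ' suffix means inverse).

f' r f'

  after f': (1 3 4 5 6 2)
  after r: (1 4)(2 3 5)
  after f': (1 5)(2 4 3 6)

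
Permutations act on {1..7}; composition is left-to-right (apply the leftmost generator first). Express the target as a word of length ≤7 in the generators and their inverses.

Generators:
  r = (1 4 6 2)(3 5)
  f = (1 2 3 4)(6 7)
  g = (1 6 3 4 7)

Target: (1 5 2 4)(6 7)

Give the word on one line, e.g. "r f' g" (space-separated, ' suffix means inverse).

  after r: (1 4 6 2)(3 5)
  after f': (1 3 5 2 4 7 6)
  after r: (1 5)(2 6 4 7)
  after f: (1 5 2 7 3 4 6)
  after g': (1 5 2 4)(6 7)

r f' r f g'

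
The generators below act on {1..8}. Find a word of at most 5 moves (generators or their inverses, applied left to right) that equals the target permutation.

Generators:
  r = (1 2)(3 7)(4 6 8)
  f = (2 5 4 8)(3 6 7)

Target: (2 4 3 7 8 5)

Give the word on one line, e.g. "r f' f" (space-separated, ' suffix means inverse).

  after r': (1 2)(3 7)(4 8 6)
  after r': (4 6 8)
  after f': (2 8 5)(3 7 6 4)
  after r': (1 2 6 8 5)(4 7)
  after r': (2 4 3 7 8 5)

r' r' f' r' r'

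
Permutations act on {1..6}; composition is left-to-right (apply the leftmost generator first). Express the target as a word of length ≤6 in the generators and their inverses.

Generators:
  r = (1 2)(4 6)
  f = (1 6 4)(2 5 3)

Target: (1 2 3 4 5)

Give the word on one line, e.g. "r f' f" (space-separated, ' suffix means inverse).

  after f: (1 6 4)(2 5 3)
  after r: (1 4 2 5 3)
  after f: (2 3 6 4 5)
  after r: (1 2 3 4 5)

f r f r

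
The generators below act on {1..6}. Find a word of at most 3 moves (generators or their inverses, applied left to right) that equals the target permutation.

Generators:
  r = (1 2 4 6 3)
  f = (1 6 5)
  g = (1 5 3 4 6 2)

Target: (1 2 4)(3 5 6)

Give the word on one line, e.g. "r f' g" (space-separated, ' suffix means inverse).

  after r: (1 2 4 6 3)
  after f': (1 2 4)(3 5 6)

r f'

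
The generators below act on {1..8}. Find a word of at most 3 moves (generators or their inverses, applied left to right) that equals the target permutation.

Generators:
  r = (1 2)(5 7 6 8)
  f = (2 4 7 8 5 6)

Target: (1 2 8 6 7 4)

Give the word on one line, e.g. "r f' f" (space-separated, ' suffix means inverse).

f' r

  after f': (2 6 5 8 7 4)
  after r: (1 2 8 6 7 4)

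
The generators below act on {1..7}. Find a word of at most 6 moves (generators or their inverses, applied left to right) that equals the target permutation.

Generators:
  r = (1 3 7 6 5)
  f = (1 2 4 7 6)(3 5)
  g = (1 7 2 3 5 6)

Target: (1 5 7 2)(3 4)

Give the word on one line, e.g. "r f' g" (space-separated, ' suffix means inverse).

  after g': (1 6 5 3 2 7)
  after g': (1 5 2)(3 7 6)
  after f': (1 3 4 2 6 5)
  after g: (1 5 7 2)(3 4)

g' g' f' g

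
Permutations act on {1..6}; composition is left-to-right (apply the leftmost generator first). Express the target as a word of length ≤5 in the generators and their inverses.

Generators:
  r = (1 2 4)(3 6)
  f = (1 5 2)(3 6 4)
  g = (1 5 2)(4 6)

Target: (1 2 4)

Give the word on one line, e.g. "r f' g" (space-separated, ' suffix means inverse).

  after r: (1 2 4)(3 6)
  after g': (1 5)(2 6 3 4)
  after f: (1 2 4)

r g' f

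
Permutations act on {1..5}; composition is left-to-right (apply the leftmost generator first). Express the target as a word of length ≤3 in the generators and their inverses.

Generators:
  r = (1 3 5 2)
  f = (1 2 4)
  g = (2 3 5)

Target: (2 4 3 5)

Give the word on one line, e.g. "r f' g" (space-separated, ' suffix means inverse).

f r

  after f: (1 2 4)
  after r: (2 4 3 5)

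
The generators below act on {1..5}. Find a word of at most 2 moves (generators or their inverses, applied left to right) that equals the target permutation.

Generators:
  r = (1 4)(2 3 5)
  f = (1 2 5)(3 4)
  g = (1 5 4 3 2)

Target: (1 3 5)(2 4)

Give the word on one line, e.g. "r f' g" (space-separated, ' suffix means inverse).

g r'

  after g: (1 5 4 3 2)
  after r': (1 3 5)(2 4)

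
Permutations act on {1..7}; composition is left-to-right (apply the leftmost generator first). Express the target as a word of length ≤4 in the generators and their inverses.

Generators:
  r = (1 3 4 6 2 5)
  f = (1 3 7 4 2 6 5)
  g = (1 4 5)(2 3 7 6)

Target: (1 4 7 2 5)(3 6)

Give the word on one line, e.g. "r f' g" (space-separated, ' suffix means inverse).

  after f': (1 5 6 2 4 7 3)
  after r': (1 2 3 5 4 7)
  after r': (1 6 4 7 5 3 2)
  after r': (1 4 7 2 5)(3 6)

f' r' r' r'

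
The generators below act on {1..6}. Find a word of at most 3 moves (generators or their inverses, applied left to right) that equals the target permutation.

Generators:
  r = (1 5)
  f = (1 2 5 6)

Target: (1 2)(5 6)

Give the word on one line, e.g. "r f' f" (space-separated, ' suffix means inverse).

r' f'

  after r': (1 5)
  after f': (1 2)(5 6)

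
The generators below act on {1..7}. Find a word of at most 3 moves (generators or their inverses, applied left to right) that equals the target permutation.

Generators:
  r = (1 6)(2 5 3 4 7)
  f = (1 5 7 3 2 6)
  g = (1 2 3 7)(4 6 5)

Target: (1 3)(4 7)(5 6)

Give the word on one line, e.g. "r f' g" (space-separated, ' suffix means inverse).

g' r f'

  after g': (1 7 3 2)(4 5 6)
  after r: (1 2 6 7 4 3 5)
  after f': (1 3)(4 7)(5 6)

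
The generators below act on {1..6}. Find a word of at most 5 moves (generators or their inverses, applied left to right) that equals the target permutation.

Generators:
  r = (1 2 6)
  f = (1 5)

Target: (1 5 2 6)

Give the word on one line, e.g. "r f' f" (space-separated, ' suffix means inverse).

  after f': (1 5)
  after r: (1 5 2 6)
  after f': (2 6 5)
  after f': (1 5 2 6)

f' r f' f'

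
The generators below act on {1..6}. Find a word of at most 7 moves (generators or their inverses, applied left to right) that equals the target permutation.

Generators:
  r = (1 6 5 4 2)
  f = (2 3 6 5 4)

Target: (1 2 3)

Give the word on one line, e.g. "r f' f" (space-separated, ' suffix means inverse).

  after f: (2 3 6 5 4)
  after r: (1 6 4)(2 3 5)
  after r: (1 5)(2 3 4 6)
  after r: (1 4 5 6)(2 3)
  after r: (1 2 3)

f r r r r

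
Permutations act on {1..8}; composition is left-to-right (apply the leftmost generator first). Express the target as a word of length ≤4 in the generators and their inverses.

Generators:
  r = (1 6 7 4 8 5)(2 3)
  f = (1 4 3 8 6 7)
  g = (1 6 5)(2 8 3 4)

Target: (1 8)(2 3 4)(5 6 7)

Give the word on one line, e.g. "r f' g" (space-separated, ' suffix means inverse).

f g g

  after f: (1 4 3 8 6 7)
  after g: (1 2 8 5)(6 7)
  after g: (1 8)(2 3 4)(5 6 7)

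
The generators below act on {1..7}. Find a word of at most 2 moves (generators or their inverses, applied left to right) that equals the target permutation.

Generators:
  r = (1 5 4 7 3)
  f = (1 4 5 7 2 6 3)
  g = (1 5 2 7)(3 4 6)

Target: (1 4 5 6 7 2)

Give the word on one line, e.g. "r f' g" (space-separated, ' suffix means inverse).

  after f': (1 3 6 2 7 5 4)
  after g: (1 4 5 6 7 2)

f' g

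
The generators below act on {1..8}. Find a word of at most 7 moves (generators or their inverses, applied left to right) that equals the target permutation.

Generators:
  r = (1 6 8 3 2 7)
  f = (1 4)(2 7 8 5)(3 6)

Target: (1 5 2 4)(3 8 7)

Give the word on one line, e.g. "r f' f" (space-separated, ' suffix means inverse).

  after r': (1 7 2 3 8 6)
  after r': (1 2 8)(3 6 7)
  after r': (1 3)(2 6)(7 8)
  after r': (1 8 2)(3 7 6)
  after f: (1 5 2 4)(3 8 7)

r' r' r' r' f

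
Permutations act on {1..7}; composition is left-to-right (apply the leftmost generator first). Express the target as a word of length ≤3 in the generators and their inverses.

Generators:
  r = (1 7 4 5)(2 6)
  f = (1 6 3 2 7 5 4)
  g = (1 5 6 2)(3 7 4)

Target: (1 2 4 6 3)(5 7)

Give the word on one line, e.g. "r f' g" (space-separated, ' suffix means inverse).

  after r: (1 7 4 5)(2 6)
  after g': (1 3 4)(2 5)
  after f: (1 2 4 6 3)(5 7)

r g' f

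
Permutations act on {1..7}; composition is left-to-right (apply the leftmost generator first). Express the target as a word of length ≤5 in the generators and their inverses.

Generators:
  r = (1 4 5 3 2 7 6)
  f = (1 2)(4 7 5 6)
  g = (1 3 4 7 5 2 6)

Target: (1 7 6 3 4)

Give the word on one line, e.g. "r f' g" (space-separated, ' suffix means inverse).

  after r: (1 4 5 3 2 7 6)
  after r: (1 5 2 6 4 3 7)
  after g': (1 7 6 3 4)

r r g'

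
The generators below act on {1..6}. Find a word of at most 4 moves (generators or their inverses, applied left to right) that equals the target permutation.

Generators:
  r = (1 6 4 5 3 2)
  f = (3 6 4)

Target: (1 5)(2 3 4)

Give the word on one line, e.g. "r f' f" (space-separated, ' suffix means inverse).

  after r': (1 2 3 5 4 6)
  after r': (1 3 4)(2 5 6)
  after r': (1 5)(2 4)(3 6)
  after f: (1 5)(2 3 4)

r' r' r' f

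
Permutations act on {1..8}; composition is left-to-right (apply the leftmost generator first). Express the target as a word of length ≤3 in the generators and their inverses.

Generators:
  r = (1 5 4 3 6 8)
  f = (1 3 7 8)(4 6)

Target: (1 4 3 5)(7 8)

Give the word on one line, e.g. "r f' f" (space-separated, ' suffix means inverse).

r' r' f

  after r': (1 8 6 3 4 5)
  after r': (1 6 4)(3 5 8)
  after f: (1 4 3 5)(7 8)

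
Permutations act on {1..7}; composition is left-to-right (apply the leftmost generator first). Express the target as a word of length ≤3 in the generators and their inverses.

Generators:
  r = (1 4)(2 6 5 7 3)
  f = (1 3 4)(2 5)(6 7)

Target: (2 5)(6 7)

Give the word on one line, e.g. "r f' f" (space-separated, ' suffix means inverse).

  after f': (1 4 3)(2 5)(6 7)
  after f': (1 3 4)
  after f': (2 5)(6 7)

f' f' f'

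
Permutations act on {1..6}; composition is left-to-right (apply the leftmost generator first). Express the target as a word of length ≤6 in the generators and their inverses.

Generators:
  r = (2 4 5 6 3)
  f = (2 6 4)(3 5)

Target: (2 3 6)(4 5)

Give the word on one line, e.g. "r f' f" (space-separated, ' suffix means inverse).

f f r f

  after f: (2 6 4)(3 5)
  after f: (2 4 6)
  after r: (2 5 6 4 3)
  after f: (2 3 6)(4 5)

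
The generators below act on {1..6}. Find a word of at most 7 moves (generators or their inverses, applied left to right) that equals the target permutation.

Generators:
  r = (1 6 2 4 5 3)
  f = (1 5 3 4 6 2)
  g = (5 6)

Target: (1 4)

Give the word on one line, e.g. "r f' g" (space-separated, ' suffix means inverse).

g' f r f' r'

  after g': (5 6)
  after f: (1 5 2)(3 4 6)
  after r: (1 3 5 4 2 6)
  after f': (1 5 3)(2 4 6)
  after r': (1 4)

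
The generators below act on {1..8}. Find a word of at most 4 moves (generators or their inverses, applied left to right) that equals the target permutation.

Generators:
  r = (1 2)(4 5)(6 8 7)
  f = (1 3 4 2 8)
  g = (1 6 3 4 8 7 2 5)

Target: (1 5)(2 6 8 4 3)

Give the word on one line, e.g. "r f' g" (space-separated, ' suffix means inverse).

  after r': (1 2)(4 5)(6 7 8)
  after g: (1 5 8 3 4)(2 6)
  after f: (1 5)(2 6 8 4 3)

r' g f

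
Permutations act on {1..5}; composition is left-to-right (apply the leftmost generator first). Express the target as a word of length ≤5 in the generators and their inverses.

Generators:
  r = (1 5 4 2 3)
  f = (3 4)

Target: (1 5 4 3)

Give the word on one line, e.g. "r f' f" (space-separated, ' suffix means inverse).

  after f': (3 4)
  after r': (1 3 5)(2 4)
  after f: (1 4 2 3 5)
  after r': (1 5 3)
  after f: (1 5 4 3)

f' r' f r' f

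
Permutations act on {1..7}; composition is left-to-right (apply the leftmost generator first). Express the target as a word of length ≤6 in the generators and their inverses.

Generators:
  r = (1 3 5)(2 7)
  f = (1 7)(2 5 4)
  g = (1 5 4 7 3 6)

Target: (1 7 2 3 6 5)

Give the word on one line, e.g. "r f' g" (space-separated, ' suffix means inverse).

  after g': (1 6 3 7 4 5)
  after r': (1 6)(2 7 4 3)
  after f: (1 6 7 2)(3 5 4)
  after g': (1 3)(2 6 4 7)
  after g': (1 7 2 3 6 5)

g' r' f g' g'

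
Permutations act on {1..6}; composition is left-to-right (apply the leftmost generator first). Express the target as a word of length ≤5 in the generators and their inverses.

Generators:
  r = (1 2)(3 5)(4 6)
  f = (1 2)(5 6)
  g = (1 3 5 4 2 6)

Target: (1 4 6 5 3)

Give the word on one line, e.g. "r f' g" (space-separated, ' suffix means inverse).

r' g' g' f' r

  after r': (1 2)(3 5)(4 6)
  after g': (1 4 2 6 5)
  after g': (1 5 6 3)
  after f': (1 6 3 2)
  after r: (1 4 6 5 3)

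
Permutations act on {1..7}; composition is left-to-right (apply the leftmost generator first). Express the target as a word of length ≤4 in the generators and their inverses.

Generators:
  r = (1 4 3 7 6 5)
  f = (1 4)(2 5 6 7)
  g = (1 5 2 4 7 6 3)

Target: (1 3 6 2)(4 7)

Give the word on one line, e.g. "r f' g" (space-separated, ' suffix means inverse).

f f r r

  after f: (1 4)(2 5 6 7)
  after f: (2 6)(5 7)
  after r: (1 4 3 7)(2 5 6)
  after r: (1 3 6 2)(4 7)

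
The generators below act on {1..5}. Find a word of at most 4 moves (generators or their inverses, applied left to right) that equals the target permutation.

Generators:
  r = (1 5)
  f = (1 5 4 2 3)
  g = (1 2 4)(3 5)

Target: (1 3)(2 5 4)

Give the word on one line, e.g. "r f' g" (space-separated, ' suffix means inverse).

r g' r'

  after r: (1 5)
  after g': (1 3 5 4 2)
  after r': (1 3)(2 5 4)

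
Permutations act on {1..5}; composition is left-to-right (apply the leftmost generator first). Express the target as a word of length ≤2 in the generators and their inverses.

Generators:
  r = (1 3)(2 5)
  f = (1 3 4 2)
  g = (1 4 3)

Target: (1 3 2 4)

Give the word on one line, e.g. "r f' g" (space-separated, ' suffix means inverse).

g f'

  after g: (1 4 3)
  after f': (1 3 2 4)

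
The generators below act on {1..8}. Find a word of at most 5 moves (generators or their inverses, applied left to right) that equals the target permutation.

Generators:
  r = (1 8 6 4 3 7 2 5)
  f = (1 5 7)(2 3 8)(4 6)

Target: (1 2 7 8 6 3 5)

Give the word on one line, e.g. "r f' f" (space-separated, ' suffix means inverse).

f f r' f'

  after f: (1 5 7)(2 3 8)(4 6)
  after f: (1 7 5)(2 8 3)
  after r': (1 3 7 2)(4 6 8)
  after f': (1 2 7 8 6 3 5)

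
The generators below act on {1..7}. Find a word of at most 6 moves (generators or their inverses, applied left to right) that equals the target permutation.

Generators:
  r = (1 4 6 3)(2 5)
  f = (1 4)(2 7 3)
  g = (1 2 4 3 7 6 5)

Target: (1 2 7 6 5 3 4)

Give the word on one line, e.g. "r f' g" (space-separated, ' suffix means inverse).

r f r' f

  after r: (1 4 6 3)(2 5)
  after f: (2 5 7 3 4 6)
  after r': (1 3)(5 7 6)
  after f: (1 2 7 6 5 3 4)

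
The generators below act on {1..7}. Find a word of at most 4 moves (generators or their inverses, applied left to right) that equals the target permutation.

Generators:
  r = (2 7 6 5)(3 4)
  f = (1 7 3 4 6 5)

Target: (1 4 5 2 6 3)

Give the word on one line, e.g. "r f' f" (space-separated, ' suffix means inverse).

  after r: (2 7 6 5)(3 4)
  after f: (1 7 5 2 3 6)
  after f: (1 3 5 2 4 6 7)
  after f: (1 4 5 2 6 3)

r f f f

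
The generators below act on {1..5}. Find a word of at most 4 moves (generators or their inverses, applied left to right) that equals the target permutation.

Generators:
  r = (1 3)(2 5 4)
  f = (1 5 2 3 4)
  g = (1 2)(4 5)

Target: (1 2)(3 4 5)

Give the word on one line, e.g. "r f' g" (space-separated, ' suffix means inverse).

r f'

  after r: (1 3)(2 5 4)
  after f': (1 2)(3 4 5)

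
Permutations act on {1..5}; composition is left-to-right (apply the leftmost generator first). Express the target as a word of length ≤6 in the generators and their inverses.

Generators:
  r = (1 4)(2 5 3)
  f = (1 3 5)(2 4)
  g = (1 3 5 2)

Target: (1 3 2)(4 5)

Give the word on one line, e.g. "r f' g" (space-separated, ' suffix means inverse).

r f f r g

  after r: (1 4)(2 5 3)
  after f: (1 2)(3 4)
  after f: (1 4 5)(2 3)
  after r: (3 5 4)
  after g: (1 3 2)(4 5)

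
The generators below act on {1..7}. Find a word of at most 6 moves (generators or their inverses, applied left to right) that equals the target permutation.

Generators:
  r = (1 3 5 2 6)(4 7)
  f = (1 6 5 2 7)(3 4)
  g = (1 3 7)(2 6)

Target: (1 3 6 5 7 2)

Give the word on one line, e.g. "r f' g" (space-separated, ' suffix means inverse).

r f g' r' g'

  after r: (1 3 5 2 6)(4 7)
  after f: (1 4)(2 5 7 3)
  after g': (1 4 7)(2 5 3 6)
  after r': (1 7 6 5)(2 3)
  after g': (1 3 6 5 7 2)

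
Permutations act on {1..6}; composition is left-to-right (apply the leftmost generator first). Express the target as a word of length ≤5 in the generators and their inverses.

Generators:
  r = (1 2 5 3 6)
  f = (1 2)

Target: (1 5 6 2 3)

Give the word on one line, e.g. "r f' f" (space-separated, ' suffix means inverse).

  after r': (1 6 3 5 2)
  after r': (1 3 2 6 5)
  after r': (1 5 6 2 3)

r' r' r'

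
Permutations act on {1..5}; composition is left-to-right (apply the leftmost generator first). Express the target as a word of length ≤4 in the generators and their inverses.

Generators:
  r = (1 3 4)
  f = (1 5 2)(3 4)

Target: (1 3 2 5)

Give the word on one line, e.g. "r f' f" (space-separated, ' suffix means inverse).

  after r': (1 4 3)
  after f': (1 3 2 5)

r' f'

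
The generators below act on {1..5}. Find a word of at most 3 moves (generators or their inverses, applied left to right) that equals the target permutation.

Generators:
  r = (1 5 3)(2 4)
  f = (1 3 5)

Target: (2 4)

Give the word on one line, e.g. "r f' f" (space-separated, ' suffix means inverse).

  after f: (1 3 5)
  after r': (1 5 3)(2 4)
  after f: (2 4)

f r' f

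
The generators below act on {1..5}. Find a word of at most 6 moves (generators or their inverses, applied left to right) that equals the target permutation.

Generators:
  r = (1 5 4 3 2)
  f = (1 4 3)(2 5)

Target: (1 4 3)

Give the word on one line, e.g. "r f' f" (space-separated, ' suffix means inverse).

r f f r

  after r: (1 5 4 3 2)
  after f: (1 2 4)(3 5)
  after f: (1 5)(2 3)
  after r: (1 4 3)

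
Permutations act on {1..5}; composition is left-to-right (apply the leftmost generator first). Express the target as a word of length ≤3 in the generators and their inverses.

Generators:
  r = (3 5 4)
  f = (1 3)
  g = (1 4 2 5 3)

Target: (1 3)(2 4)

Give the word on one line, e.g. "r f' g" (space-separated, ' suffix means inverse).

r' g'

  after r': (3 4 5)
  after g': (1 3)(2 4)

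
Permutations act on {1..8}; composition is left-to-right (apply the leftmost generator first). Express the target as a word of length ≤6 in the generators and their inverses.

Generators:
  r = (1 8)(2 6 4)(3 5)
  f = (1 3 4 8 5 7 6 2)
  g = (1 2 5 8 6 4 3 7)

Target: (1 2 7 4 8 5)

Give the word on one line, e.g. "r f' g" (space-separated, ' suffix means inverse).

g' r' g f'

  after g': (1 7 3 4 6 8 5 2)
  after r': (1 7 5 4 2 8 3 6)
  after g: (2 6)(3 4 5)(7 8)
  after f': (1 2 7 4 8 5)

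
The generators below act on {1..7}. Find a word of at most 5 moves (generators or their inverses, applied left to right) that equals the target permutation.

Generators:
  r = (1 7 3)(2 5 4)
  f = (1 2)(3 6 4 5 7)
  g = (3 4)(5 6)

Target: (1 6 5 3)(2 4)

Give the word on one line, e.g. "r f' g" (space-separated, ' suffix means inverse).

  after r: (1 7 3)(2 5 4)
  after f: (1 3 2 7 6 4)
  after g': (1 4)(2 7 5 6 3)
  after f: (1 5 4 2 3)
  after g': (1 6 5 3)(2 4)

r f g' f g'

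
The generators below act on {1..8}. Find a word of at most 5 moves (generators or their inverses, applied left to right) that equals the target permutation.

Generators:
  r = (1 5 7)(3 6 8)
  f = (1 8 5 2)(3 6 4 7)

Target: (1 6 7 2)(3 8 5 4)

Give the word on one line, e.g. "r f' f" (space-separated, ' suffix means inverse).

r' r' f' r'

  after r': (1 7 5)(3 8 6)
  after r': (1 5 7)(3 6 8)
  after f': (1 8 7 2 5 4 6)
  after r': (1 6 7 2)(3 8 5 4)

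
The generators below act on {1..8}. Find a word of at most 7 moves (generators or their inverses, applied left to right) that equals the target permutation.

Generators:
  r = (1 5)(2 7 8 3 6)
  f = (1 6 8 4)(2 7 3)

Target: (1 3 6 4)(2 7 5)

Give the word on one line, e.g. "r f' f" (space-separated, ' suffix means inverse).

  after r: (1 5)(2 7 8 3 6)
  after f: (1 5 6 7 4)(2 3 8)
  after r: (2 6 8 7 4 5)
  after f: (1 6 4 5 7)(2 8 3)
  after r': (1 3 6 4)(2 7 5)

r f r f r'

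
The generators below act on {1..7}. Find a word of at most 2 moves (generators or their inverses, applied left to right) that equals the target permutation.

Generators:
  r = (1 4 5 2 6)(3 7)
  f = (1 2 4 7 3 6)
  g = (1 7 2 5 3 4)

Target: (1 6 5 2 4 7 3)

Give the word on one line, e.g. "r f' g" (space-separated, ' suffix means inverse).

f' g'

  after f': (1 6 3 7 4 2)
  after g': (1 6 5 2 4 7 3)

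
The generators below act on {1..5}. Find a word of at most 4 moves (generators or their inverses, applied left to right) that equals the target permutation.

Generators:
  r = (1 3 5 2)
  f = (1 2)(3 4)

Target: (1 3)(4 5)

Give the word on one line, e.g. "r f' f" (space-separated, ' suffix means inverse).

  after r: (1 3 5 2)
  after f: (1 4 3 5)
  after r: (1 4 5 3 2)
  after f: (1 3)(4 5)

r f r f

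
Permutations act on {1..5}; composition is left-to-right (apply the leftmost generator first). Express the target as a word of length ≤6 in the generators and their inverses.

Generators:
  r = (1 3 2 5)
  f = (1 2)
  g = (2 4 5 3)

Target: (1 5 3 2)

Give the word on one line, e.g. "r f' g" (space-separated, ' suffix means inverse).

  after g': (2 3 5 4)
  after f: (1 2 3 5 4)
  after g: (1 4)
  after f': (1 4 2)
  after g: (1 5 3 2)

g' f g f' g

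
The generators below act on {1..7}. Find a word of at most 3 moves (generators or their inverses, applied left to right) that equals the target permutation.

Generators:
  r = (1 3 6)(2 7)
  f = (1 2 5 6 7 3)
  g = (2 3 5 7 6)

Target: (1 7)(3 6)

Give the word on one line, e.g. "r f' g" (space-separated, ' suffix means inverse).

  after f': (1 3 7 6 5 2)
  after r: (1 6 5 7)(2 3)
  after g': (1 7)(3 6)

f' r g'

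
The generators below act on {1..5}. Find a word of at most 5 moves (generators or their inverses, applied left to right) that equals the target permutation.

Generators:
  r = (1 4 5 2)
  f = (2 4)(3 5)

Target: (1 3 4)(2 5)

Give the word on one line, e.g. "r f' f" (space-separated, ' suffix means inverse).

  after r: (1 4 5 2)
  after r: (1 5)(2 4)
  after f': (1 3 5)
  after r': (1 3 4)(2 5)

r r f' r'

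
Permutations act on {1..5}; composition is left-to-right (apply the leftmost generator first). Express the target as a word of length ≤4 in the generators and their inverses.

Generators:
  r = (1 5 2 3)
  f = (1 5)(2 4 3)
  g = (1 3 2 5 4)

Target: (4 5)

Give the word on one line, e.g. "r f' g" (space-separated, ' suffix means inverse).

r g' r' f

  after r: (1 5 2 3)
  after g': (1 2)(3 4 5)
  after r': (1 5 2 3 4)
  after f: (4 5)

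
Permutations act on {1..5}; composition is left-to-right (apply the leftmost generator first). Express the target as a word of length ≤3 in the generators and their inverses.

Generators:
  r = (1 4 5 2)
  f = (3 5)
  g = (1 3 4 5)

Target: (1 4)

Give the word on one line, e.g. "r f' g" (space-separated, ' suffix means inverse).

  after g': (1 5 4 3)
  after g': (1 4)(3 5)
  after f': (1 4)

g' g' f'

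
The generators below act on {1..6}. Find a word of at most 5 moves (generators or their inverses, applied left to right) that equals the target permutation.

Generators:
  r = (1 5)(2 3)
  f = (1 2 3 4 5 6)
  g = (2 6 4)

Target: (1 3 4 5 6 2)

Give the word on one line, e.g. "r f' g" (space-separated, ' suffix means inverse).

  after g: (2 6 4)
  after f': (1 6 3 2 5 4)
  after g': (1 2 5 6 3 4)
  after r: (1 3 4 5 6 2)

g f' g' r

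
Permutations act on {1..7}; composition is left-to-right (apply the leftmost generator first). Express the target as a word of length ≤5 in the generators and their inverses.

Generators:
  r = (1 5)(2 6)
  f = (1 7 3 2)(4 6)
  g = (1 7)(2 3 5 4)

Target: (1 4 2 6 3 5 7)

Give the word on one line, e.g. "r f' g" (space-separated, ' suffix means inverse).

  after r': (1 5)(2 6)
  after f: (1 5 7 3 2 4 6)
  after r': (2 4)(3 6 5 7)
  after f': (1 2 6 5)(3 4)
  after g': (1 4 2 6 3 5 7)

r' f r' f' g'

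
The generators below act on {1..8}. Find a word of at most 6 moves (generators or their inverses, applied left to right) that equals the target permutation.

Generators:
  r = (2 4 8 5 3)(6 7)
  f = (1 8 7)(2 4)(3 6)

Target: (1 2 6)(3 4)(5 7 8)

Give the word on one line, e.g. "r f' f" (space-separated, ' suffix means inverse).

  after r': (2 3 5 8 4)(6 7)
  after f: (1 8 2 6)(3 5 7)
  after r': (1 4 2 7 5 6)(3 8)
  after r': (1 2 6)(3 4)(5 7 8)

r' f r' r'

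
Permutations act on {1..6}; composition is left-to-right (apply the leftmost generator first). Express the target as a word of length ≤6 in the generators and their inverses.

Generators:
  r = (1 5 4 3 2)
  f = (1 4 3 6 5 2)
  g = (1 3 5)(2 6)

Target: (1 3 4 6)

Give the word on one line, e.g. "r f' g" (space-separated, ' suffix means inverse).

r' f' g' r' f

  after r': (1 2 3 4 5)
  after f': (1 5 2 4 6 3)
  after g': (1 3 5 6)(2 4)
  after r': (1 4 3)(2 5 6)
  after f: (1 3 4 6)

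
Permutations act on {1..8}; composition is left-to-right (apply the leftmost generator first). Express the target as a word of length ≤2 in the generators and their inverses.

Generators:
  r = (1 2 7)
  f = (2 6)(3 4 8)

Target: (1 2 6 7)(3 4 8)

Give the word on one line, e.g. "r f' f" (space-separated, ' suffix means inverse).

  after f: (2 6)(3 4 8)
  after r: (1 2 6 7)(3 4 8)

f r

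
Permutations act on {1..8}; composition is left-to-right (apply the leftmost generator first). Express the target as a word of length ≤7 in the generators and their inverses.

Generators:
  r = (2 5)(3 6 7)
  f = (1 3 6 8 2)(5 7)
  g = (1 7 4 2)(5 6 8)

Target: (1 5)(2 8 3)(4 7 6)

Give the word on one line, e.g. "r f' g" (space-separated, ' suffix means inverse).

f g f' g f

  after f: (1 3 6 8 2)(5 7)
  after g: (1 3 8)(2 7 6 5 4)
  after f': (2 5 4 8)(3 6 7)
  after g: (1 7 3 8)(2 6 4 5)
  after f: (1 5)(2 8 3)(4 7 6)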